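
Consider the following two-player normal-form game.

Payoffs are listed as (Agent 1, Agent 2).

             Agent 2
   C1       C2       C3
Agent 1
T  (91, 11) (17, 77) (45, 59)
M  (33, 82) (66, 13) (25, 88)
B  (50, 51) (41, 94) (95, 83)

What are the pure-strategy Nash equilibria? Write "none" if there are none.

Agent 1 against C1: payoffs 91, 33, 50 → best response T.
Agent 1 against C2: payoffs 17, 66, 41 → best response M.
Agent 1 against C3: payoffs 45, 25, 95 → best response B.
Agent 2 against T: payoffs 11, 77, 59 → best response C2.
Agent 2 against M: payoffs 82, 13, 88 → best response C3.
Agent 2 against B: payoffs 51, 94, 83 → best response C2.
No profile is a mutual best response for all players.

There is no pure-strategy Nash equilibrium.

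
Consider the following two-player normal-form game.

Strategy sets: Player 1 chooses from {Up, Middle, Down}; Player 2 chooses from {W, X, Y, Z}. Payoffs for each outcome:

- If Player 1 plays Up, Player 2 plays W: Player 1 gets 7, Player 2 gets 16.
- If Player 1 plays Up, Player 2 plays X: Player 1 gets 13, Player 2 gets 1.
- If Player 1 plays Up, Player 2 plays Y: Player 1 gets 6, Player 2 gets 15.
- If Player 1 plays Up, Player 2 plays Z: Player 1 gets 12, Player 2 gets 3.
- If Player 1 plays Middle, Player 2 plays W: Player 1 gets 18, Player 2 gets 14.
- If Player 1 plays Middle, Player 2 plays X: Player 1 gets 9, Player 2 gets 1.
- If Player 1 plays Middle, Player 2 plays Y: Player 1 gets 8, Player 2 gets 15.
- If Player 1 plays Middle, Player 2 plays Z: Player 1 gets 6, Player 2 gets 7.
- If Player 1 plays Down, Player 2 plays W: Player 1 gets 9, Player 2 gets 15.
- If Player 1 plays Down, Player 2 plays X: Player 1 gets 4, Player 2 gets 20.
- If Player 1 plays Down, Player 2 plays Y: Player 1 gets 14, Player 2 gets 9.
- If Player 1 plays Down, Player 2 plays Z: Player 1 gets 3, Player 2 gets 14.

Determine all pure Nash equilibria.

This game has no pure Nash equilibrium.

Player 1 against W: payoffs 7, 18, 9 → best response Middle.
Player 1 against X: payoffs 13, 9, 4 → best response Up.
Player 1 against Y: payoffs 6, 8, 14 → best response Down.
Player 1 against Z: payoffs 12, 6, 3 → best response Up.
Player 2 against Up: payoffs 16, 1, 15, 3 → best response W.
Player 2 against Middle: payoffs 14, 1, 15, 7 → best response Y.
Player 2 against Down: payoffs 15, 20, 9, 14 → best response X.
No profile is a mutual best response for all players.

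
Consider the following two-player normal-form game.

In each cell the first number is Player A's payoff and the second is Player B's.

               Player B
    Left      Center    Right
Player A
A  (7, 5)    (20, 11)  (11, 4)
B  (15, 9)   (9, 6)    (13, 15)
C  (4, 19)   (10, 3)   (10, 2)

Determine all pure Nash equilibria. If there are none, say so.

(A, Center); (B, Right)

Player A against Left: payoffs 7, 15, 4 → best response B.
Player A against Center: payoffs 20, 9, 10 → best response A.
Player A against Right: payoffs 11, 13, 10 → best response B.
Player B against A: payoffs 5, 11, 4 → best response Center.
Player B against B: payoffs 9, 6, 15 → best response Right.
Player B against C: payoffs 19, 3, 2 → best response Left.
Mutual best responses: (A, Center); (B, Right).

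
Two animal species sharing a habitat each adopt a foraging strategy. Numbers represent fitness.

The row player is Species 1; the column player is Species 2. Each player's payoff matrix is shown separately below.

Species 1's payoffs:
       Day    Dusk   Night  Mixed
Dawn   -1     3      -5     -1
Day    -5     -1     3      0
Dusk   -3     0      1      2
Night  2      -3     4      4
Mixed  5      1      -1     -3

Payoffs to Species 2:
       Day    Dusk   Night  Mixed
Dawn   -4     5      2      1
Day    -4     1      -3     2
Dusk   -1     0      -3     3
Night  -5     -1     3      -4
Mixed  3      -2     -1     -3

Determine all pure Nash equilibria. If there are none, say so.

The pure Nash equilibria are (Dawn, Dusk), (Night, Night), (Mixed, Day).

Species 1 against Day: payoffs -1, -5, -3, 2, 5 → best response Mixed.
Species 1 against Dusk: payoffs 3, -1, 0, -3, 1 → best response Dawn.
Species 1 against Night: payoffs -5, 3, 1, 4, -1 → best response Night.
Species 1 against Mixed: payoffs -1, 0, 2, 4, -3 → best response Night.
Species 2 against Dawn: payoffs -4, 5, 2, 1 → best response Dusk.
Species 2 against Day: payoffs -4, 1, -3, 2 → best response Mixed.
Species 2 against Dusk: payoffs -1, 0, -3, 3 → best response Mixed.
Species 2 against Night: payoffs -5, -1, 3, -4 → best response Night.
Species 2 against Mixed: payoffs 3, -2, -1, -3 → best response Day.
Mutual best responses: (Dawn, Dusk); (Night, Night); (Mixed, Day).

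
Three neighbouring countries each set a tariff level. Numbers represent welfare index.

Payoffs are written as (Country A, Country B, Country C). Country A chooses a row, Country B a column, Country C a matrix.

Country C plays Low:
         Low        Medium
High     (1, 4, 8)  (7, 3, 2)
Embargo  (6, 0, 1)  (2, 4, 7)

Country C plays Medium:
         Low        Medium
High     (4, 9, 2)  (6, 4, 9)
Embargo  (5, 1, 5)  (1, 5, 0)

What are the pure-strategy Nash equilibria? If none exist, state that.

There is no pure-strategy Nash equilibrium.

Country A against (Low, Low): payoffs 1, 6 → best response Embargo.
Country A against (Low, Medium): payoffs 4, 5 → best response Embargo.
Country A against (Medium, Low): payoffs 7, 2 → best response High.
Country A against (Medium, Medium): payoffs 6, 1 → best response High.
Country B against (High, Low): payoffs 4, 3 → best response Low.
Country B against (High, Medium): payoffs 9, 4 → best response Low.
Country B against (Embargo, Low): payoffs 0, 4 → best response Medium.
Country B against (Embargo, Medium): payoffs 1, 5 → best response Medium.
Country C against (High, Low): payoffs 8, 2 → best response Low.
Country C against (High, Medium): payoffs 2, 9 → best response Medium.
Country C against (Embargo, Low): payoffs 1, 5 → best response Medium.
Country C against (Embargo, Medium): payoffs 7, 0 → best response Low.
No profile is a mutual best response for all players.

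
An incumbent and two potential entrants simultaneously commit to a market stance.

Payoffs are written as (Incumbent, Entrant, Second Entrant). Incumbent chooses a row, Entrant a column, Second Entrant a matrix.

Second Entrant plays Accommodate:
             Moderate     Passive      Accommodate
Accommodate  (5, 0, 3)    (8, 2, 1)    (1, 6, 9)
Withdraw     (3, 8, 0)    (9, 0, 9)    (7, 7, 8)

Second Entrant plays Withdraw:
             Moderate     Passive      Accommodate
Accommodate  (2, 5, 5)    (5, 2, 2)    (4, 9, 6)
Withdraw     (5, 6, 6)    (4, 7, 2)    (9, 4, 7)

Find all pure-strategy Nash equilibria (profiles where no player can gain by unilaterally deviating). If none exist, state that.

Mark each player's best response to every combination of opponents' strategies; a profile where every player is best-responding is a pure Nash equilibrium.
Incumbent against (Moderate, Accommodate): payoffs 5, 3 → best response Accommodate.
Incumbent against (Moderate, Withdraw): payoffs 2, 5 → best response Withdraw.
Incumbent against (Passive, Accommodate): payoffs 8, 9 → best response Withdraw.
Incumbent against (Passive, Withdraw): payoffs 5, 4 → best response Accommodate.
Incumbent against (Accommodate, Accommodate): payoffs 1, 7 → best response Withdraw.
Incumbent against (Accommodate, Withdraw): payoffs 4, 9 → best response Withdraw.
Entrant against (Accommodate, Accommodate): payoffs 0, 2, 6 → best response Accommodate.
Entrant against (Accommodate, Withdraw): payoffs 5, 2, 9 → best response Accommodate.
Entrant against (Withdraw, Accommodate): payoffs 8, 0, 7 → best response Moderate.
Entrant against (Withdraw, Withdraw): payoffs 6, 7, 4 → best response Passive.
Second Entrant against (Accommodate, Moderate): payoffs 3, 5 → best response Withdraw.
Second Entrant against (Accommodate, Passive): payoffs 1, 2 → best response Withdraw.
Second Entrant against (Accommodate, Accommodate): payoffs 9, 6 → best response Accommodate.
Second Entrant against (Withdraw, Moderate): payoffs 0, 6 → best response Withdraw.
Second Entrant against (Withdraw, Passive): payoffs 9, 2 → best response Accommodate.
Second Entrant against (Withdraw, Accommodate): payoffs 8, 7 → best response Accommodate.
No profile is a mutual best response for all players.

none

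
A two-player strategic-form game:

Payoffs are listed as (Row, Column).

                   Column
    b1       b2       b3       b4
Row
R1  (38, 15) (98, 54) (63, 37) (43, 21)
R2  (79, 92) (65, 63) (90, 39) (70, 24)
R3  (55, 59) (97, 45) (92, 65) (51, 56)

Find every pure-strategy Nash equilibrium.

(R1, b1): Row can switch to R2 (38 → 79). Not NE.
(R1, b2): Row gets 98, best alternative 97; Column gets 54, best alternative 37. No profitable deviation — NE.
(R1, b3): Row can switch to R2 (63 → 90). Not NE.
(R1, b4): Row can switch to R2 (43 → 70). Not NE.
(R2, b1): Row gets 79, best alternative 55; Column gets 92, best alternative 63. No profitable deviation — NE.
(R2, b2): Row can switch to R1 (65 → 98). Not NE.
(R2, b3): Row can switch to R3 (90 → 92). Not NE.
(R2, b4): Column can switch to b1 (24 → 92). Not NE.
(R3, b1): Row can switch to R2 (55 → 79). Not NE.
(R3, b2): Row can switch to R1 (97 → 98). Not NE.
(R3, b3): Row gets 92, best alternative 90; Column gets 65, best alternative 59. No profitable deviation — NE.
(The remaining 1 profile has a profitable deviation by the same check.)

The pure Nash equilibria are (R1, b2); (R2, b1); (R3, b3).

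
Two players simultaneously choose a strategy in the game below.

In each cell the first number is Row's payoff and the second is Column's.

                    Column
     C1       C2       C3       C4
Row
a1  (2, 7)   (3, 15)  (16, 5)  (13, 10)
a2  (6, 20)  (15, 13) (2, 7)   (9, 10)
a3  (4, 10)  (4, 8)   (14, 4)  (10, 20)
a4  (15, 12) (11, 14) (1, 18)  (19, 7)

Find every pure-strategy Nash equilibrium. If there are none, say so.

For each player, find the best response to each opponent profile; mutual best responses are the pure NE.
Row against C1: payoffs 2, 6, 4, 15 → best response a4.
Row against C2: payoffs 3, 15, 4, 11 → best response a2.
Row against C3: payoffs 16, 2, 14, 1 → best response a1.
Row against C4: payoffs 13, 9, 10, 19 → best response a4.
Column against a1: payoffs 7, 15, 5, 10 → best response C2.
Column against a2: payoffs 20, 13, 7, 10 → best response C1.
Column against a3: payoffs 10, 8, 4, 20 → best response C4.
Column against a4: payoffs 12, 14, 18, 7 → best response C3.
No profile is a mutual best response for all players.

No pure-strategy Nash equilibrium.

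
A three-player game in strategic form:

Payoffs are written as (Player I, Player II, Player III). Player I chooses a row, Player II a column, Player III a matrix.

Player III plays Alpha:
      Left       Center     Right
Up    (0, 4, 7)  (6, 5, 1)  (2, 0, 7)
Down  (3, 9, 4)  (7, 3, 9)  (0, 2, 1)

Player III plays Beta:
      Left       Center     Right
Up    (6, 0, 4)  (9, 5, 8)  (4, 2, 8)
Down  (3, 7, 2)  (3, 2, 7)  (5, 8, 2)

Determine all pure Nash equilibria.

(Up, Center, Beta); (Down, Left, Alpha); (Down, Right, Beta)

For each player, find the best response to each opponent profile; mutual best responses are the pure NE.
Player I against (Left, Alpha): payoffs 0, 3 → best response Down.
Player I against (Left, Beta): payoffs 6, 3 → best response Up.
Player I against (Center, Alpha): payoffs 6, 7 → best response Down.
Player I against (Center, Beta): payoffs 9, 3 → best response Up.
Player I against (Right, Alpha): payoffs 2, 0 → best response Up.
Player I against (Right, Beta): payoffs 4, 5 → best response Down.
Player II against (Up, Alpha): payoffs 4, 5, 0 → best response Center.
Player II against (Up, Beta): payoffs 0, 5, 2 → best response Center.
Player II against (Down, Alpha): payoffs 9, 3, 2 → best response Left.
Player II against (Down, Beta): payoffs 7, 2, 8 → best response Right.
Player III against (Up, Left): payoffs 7, 4 → best response Alpha.
Player III against (Up, Center): payoffs 1, 8 → best response Beta.
Player III against (Up, Right): payoffs 7, 8 → best response Beta.
Player III against (Down, Left): payoffs 4, 2 → best response Alpha.
Player III against (Down, Center): payoffs 9, 7 → best response Alpha.
Player III against (Down, Right): payoffs 1, 2 → best response Beta.
Mutual best responses: (Up, Center, Beta); (Down, Left, Alpha); (Down, Right, Beta).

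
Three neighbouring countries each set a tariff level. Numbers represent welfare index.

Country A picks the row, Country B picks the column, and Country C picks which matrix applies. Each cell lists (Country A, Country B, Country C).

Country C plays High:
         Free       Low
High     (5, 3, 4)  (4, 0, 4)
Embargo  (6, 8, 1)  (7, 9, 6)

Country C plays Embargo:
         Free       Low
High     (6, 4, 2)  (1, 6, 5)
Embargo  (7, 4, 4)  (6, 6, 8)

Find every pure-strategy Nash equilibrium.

(High, Free, High): Country A can switch to Embargo (5 → 6). Not NE.
(High, Free, Embargo): Country A can switch to Embargo (6 → 7). Not NE.
(High, Low, High): Country A can switch to Embargo (4 → 7). Not NE.
(High, Low, Embargo): Country A can switch to Embargo (1 → 6). Not NE.
(Embargo, Free, High): Country B can switch to Low (8 → 9). Not NE.
(Embargo, Free, Embargo): Country B can switch to Low (4 → 6). Not NE.
(Embargo, Low, High): Country C can switch to Embargo (6 → 8). Not NE.
(Embargo, Low, Embargo): Country A gets 6, best alternative 1; Country B gets 6, best alternative 4; Country C gets 8, best alternative 6. No profitable deviation — NE.

Pure NE: (Embargo, Low, Embargo)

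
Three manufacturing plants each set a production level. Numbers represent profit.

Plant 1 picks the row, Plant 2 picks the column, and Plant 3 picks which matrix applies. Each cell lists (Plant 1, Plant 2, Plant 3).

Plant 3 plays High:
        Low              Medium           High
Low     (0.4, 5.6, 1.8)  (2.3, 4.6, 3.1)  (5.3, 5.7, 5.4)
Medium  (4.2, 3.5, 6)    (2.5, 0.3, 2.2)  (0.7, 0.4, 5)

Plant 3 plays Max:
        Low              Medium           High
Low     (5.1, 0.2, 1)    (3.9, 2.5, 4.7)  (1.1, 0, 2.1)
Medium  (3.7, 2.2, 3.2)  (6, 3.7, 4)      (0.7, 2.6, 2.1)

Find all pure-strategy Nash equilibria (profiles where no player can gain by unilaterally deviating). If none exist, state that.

The pure Nash equilibria are (Low, High, High); (Medium, Low, High); (Medium, Medium, Max).

Plant 1 against (Low, High): payoffs 0.4, 4.2 → best response Medium.
Plant 1 against (Low, Max): payoffs 5.1, 3.7 → best response Low.
Plant 1 against (Medium, High): payoffs 2.3, 2.5 → best response Medium.
Plant 1 against (Medium, Max): payoffs 3.9, 6 → best response Medium.
Plant 1 against (High, High): payoffs 5.3, 0.7 → best response Low.
Plant 1 against (High, Max): payoffs 1.1, 0.7 → best response Low.
Plant 2 against (Low, High): payoffs 5.6, 4.6, 5.7 → best response High.
Plant 2 against (Low, Max): payoffs 0.2, 2.5, 0 → best response Medium.
Plant 2 against (Medium, High): payoffs 3.5, 0.3, 0.4 → best response Low.
Plant 2 against (Medium, Max): payoffs 2.2, 3.7, 2.6 → best response Medium.
Plant 3 against (Low, Low): payoffs 1.8, 1 → best response High.
Plant 3 against (Low, Medium): payoffs 3.1, 4.7 → best response Max.
Plant 3 against (Low, High): payoffs 5.4, 2.1 → best response High.
Plant 3 against (Medium, Low): payoffs 6, 3.2 → best response High.
Plant 3 against (Medium, Medium): payoffs 2.2, 4 → best response Max.
Plant 3 against (Medium, High): payoffs 5, 2.1 → best response High.
Mutual best responses: (Low, High, High); (Medium, Low, High); (Medium, Medium, Max).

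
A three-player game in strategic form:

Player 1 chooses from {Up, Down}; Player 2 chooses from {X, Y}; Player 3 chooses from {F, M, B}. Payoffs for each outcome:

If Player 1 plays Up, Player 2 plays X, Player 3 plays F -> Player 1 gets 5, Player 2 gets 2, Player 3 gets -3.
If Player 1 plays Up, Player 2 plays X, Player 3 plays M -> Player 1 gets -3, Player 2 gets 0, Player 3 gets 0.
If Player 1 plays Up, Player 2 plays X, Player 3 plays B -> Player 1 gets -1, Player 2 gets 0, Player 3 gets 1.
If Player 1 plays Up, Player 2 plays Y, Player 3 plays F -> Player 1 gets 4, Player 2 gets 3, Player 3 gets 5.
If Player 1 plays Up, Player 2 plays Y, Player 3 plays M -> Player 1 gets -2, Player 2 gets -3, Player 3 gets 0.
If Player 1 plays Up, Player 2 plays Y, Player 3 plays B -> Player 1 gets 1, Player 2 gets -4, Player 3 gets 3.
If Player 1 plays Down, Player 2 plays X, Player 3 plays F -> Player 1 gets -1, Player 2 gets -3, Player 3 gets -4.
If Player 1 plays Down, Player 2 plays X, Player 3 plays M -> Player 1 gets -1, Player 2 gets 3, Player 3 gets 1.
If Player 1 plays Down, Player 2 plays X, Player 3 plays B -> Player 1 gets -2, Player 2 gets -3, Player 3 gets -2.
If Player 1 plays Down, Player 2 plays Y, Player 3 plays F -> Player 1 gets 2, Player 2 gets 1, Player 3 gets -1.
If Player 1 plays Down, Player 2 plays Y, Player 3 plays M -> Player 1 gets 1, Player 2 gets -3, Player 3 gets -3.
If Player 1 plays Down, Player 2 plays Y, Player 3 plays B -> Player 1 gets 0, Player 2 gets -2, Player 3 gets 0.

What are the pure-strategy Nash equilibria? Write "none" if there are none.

(Up, X, F): Player 2 can switch to Y (2 → 3). Not NE.
(Up, X, M): Player 1 can switch to Down (-3 → -1). Not NE.
(Up, X, B): Player 1 gets -1, best alternative -2; Player 2 gets 0, best alternative -4; Player 3 gets 1, best alternative 0. No profitable deviation — NE.
(Up, Y, F): Player 1 gets 4, best alternative 2; Player 2 gets 3, best alternative 2; Player 3 gets 5, best alternative 3. No profitable deviation — NE.
(Up, Y, M): Player 1 can switch to Down (-2 → 1). Not NE.
(Up, Y, B): Player 2 can switch to X (-4 → 0). Not NE.
(Down, X, F): Player 1 can switch to Up (-1 → 5). Not NE.
(Down, X, M): Player 1 gets -1, best alternative -3; Player 2 gets 3, best alternative -3; Player 3 gets 1, best alternative -2. No profitable deviation — NE.
(Down, X, B): Player 1 can switch to Up (-2 → -1). Not NE.
(Down, Y, F): Player 1 can switch to Up (2 → 4). Not NE.
(Down, Y, M): Player 2 can switch to X (-3 → 3). Not NE.
(Down, Y, B): Player 1 can switch to Up (0 → 1). Not NE.

(Up, X, B) and (Up, Y, F) and (Down, X, M)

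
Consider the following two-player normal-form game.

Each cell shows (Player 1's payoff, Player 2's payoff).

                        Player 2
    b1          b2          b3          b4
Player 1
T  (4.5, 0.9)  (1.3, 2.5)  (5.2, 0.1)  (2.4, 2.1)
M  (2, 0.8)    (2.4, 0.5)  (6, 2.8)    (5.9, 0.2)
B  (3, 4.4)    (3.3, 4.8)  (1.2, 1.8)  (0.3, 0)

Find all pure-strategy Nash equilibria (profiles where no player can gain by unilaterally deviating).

(M, b3) and (B, b2)

For each player, find the best response to each opponent profile; mutual best responses are the pure NE.
Player 1 against b1: payoffs 4.5, 2, 3 → best response T.
Player 1 against b2: payoffs 1.3, 2.4, 3.3 → best response B.
Player 1 against b3: payoffs 5.2, 6, 1.2 → best response M.
Player 1 against b4: payoffs 2.4, 5.9, 0.3 → best response M.
Player 2 against T: payoffs 0.9, 2.5, 0.1, 2.1 → best response b2.
Player 2 against M: payoffs 0.8, 0.5, 2.8, 0.2 → best response b3.
Player 2 against B: payoffs 4.4, 4.8, 1.8, 0 → best response b2.
Mutual best responses: (M, b3); (B, b2).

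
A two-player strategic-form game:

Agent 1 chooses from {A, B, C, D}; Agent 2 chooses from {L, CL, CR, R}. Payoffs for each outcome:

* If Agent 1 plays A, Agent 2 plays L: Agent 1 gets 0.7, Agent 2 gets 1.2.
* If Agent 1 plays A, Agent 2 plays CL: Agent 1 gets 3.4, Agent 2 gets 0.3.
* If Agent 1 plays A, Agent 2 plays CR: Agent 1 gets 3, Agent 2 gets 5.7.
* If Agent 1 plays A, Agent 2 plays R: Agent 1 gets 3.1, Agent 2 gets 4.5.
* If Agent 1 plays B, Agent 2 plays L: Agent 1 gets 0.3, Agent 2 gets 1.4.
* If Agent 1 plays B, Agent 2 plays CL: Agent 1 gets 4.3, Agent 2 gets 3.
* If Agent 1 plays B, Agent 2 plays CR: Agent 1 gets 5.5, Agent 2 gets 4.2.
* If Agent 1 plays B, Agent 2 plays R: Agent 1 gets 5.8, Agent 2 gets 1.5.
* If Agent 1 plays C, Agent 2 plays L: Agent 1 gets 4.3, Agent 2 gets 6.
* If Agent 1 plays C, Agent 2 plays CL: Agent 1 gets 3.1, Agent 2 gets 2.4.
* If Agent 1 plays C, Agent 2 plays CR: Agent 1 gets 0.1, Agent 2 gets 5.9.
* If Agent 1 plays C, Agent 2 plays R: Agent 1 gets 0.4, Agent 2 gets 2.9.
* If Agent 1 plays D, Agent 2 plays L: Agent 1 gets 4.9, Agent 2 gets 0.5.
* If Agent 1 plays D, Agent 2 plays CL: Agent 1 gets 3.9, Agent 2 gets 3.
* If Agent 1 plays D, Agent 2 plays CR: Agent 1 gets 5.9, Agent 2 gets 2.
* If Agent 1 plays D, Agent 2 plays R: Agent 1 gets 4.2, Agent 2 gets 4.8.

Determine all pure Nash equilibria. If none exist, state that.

Agent 1 against L: payoffs 0.7, 0.3, 4.3, 4.9 → best response D.
Agent 1 against CL: payoffs 3.4, 4.3, 3.1, 3.9 → best response B.
Agent 1 against CR: payoffs 3, 5.5, 0.1, 5.9 → best response D.
Agent 1 against R: payoffs 3.1, 5.8, 0.4, 4.2 → best response B.
Agent 2 against A: payoffs 1.2, 0.3, 5.7, 4.5 → best response CR.
Agent 2 against B: payoffs 1.4, 3, 4.2, 1.5 → best response CR.
Agent 2 against C: payoffs 6, 2.4, 5.9, 2.9 → best response L.
Agent 2 against D: payoffs 0.5, 3, 2, 4.8 → best response R.
No profile is a mutual best response for all players.

This game has no pure Nash equilibrium.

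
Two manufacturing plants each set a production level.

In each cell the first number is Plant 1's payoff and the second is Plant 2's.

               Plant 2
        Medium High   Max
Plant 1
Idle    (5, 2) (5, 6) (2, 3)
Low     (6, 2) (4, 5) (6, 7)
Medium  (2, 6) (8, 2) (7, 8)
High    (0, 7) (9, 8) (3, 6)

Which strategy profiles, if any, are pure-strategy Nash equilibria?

Plant 1 against Medium: payoffs 5, 6, 2, 0 → best response Low.
Plant 1 against High: payoffs 5, 4, 8, 9 → best response High.
Plant 1 against Max: payoffs 2, 6, 7, 3 → best response Medium.
Plant 2 against Idle: payoffs 2, 6, 3 → best response High.
Plant 2 against Low: payoffs 2, 5, 7 → best response Max.
Plant 2 against Medium: payoffs 6, 2, 8 → best response Max.
Plant 2 against High: payoffs 7, 8, 6 → best response High.
Mutual best responses: (Medium, Max); (High, High).

(Medium, Max); (High, High)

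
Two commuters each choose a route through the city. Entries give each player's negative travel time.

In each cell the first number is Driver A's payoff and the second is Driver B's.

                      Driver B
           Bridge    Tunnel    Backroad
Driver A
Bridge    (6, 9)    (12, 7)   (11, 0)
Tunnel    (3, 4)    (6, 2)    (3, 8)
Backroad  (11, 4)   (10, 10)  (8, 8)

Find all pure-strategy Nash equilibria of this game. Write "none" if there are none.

For each player, find the best response to each opponent profile; mutual best responses are the pure NE.
Driver A against Bridge: payoffs 6, 3, 11 → best response Backroad.
Driver A against Tunnel: payoffs 12, 6, 10 → best response Bridge.
Driver A against Backroad: payoffs 11, 3, 8 → best response Bridge.
Driver B against Bridge: payoffs 9, 7, 0 → best response Bridge.
Driver B against Tunnel: payoffs 4, 2, 8 → best response Backroad.
Driver B against Backroad: payoffs 4, 10, 8 → best response Tunnel.
No profile is a mutual best response for all players.

No pure-strategy Nash equilibrium.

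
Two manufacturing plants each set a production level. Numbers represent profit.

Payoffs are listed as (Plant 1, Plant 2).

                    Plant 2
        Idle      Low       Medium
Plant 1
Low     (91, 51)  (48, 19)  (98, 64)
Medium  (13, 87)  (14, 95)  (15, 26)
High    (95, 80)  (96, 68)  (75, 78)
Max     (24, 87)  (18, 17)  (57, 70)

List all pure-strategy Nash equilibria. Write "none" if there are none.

The pure Nash equilibria are (Low, Medium), (High, Idle).

For each player, find the best response to each opponent profile; mutual best responses are the pure NE.
Plant 1 against Idle: payoffs 91, 13, 95, 24 → best response High.
Plant 1 against Low: payoffs 48, 14, 96, 18 → best response High.
Plant 1 against Medium: payoffs 98, 15, 75, 57 → best response Low.
Plant 2 against Low: payoffs 51, 19, 64 → best response Medium.
Plant 2 against Medium: payoffs 87, 95, 26 → best response Low.
Plant 2 against High: payoffs 80, 68, 78 → best response Idle.
Plant 2 against Max: payoffs 87, 17, 70 → best response Idle.
Mutual best responses: (Low, Medium); (High, Idle).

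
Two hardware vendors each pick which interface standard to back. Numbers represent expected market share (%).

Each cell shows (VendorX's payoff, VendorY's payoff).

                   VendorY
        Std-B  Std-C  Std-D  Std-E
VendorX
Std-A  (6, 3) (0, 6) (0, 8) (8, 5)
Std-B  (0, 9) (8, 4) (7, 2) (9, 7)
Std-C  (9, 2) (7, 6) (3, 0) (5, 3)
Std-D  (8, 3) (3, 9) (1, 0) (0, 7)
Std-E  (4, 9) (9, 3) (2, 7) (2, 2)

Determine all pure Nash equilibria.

There is no pure-strategy Nash equilibrium.

Check each profile: it is a Nash equilibrium iff no player can strictly gain by switching unilaterally.
(Std-A, Std-B): VendorX can switch to Std-C (6 → 9). Not NE.
(Std-A, Std-C): VendorX can switch to Std-B (0 → 8). Not NE.
(Std-A, Std-D): VendorX can switch to Std-B (0 → 7). Not NE.
(Std-A, Std-E): VendorX can switch to Std-B (8 → 9). Not NE.
(Std-B, Std-B): VendorX can switch to Std-A (0 → 6). Not NE.
(Std-B, Std-C): VendorX can switch to Std-E (8 → 9). Not NE.
(Std-B, Std-D): VendorY can switch to Std-B (2 → 9). Not NE.
(Std-B, Std-E): VendorY can switch to Std-B (7 → 9). Not NE.
(Std-C, Std-B): VendorY can switch to Std-C (2 → 6). Not NE.
(Std-C, Std-C): VendorX can switch to Std-B (7 → 8). Not NE.
(The remaining 10 profiles each have a profitable deviation by the same check.)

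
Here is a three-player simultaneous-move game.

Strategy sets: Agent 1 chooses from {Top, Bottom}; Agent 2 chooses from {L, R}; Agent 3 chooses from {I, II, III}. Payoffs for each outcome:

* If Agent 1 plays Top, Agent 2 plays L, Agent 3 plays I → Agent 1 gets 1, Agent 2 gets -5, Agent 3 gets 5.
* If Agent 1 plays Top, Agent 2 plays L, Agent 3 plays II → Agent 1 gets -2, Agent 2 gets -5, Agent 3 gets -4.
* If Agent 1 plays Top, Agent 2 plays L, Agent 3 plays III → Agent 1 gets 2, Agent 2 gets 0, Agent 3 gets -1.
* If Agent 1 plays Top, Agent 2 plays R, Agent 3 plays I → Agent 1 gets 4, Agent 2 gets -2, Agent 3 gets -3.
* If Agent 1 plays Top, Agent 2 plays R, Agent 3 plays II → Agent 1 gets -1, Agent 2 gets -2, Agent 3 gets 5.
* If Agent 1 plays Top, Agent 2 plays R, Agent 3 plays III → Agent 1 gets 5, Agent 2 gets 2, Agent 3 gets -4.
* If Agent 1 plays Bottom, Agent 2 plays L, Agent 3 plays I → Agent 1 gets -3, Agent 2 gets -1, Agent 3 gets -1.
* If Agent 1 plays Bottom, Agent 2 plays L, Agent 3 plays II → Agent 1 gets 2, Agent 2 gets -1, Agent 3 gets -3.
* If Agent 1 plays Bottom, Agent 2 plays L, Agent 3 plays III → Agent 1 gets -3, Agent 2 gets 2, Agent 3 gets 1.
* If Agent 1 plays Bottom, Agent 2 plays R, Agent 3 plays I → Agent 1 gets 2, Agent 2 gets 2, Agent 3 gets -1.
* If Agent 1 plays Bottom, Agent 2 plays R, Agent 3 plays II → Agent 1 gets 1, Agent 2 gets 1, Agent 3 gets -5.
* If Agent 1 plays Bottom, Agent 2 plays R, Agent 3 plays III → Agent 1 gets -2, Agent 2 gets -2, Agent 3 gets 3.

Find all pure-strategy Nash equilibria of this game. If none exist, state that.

Check each profile: it is a Nash equilibrium iff no player can strictly gain by switching unilaterally.
(Top, L, I): Agent 2 can switch to R (-5 → -2). Not NE.
(Top, L, II): Agent 1 can switch to Bottom (-2 → 2). Not NE.
(Top, L, III): Agent 2 can switch to R (0 → 2). Not NE.
(Top, R, I): Agent 3 can switch to II (-3 → 5). Not NE.
(Top, R, II): Agent 1 can switch to Bottom (-1 → 1). Not NE.
(Top, R, III): Agent 3 can switch to I (-4 → -3). Not NE.
(Bottom, L, I): Agent 1 can switch to Top (-3 → 1). Not NE.
(Bottom, L, II): Agent 2 can switch to R (-1 → 1). Not NE.
(Bottom, L, III): Agent 1 can switch to Top (-3 → 2). Not NE.
(Bottom, R, I): Agent 1 can switch to Top (2 → 4). Not NE.
(The remaining 2 profiles each have a profitable deviation by the same check.)

There is no pure-strategy Nash equilibrium.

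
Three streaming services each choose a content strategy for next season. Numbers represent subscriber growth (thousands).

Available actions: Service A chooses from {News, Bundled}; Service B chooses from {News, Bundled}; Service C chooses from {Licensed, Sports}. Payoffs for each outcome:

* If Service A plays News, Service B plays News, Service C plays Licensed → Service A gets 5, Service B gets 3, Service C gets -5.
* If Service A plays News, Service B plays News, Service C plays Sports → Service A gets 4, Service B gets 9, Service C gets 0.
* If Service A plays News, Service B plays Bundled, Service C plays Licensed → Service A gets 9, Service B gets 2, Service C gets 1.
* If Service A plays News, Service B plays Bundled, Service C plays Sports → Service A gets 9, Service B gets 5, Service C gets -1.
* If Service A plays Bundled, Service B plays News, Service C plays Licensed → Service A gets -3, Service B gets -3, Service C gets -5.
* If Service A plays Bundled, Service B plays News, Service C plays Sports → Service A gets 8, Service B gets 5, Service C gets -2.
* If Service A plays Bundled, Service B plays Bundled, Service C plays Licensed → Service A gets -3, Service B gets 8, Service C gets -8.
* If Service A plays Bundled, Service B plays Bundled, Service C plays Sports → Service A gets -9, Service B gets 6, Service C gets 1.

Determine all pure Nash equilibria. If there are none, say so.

Service A against (News, Licensed): payoffs 5, -3 → best response News.
Service A against (News, Sports): payoffs 4, 8 → best response Bundled.
Service A against (Bundled, Licensed): payoffs 9, -3 → best response News.
Service A against (Bundled, Sports): payoffs 9, -9 → best response News.
Service B against (News, Licensed): payoffs 3, 2 → best response News.
Service B against (News, Sports): payoffs 9, 5 → best response News.
Service B against (Bundled, Licensed): payoffs -3, 8 → best response Bundled.
Service B against (Bundled, Sports): payoffs 5, 6 → best response Bundled.
Service C against (News, News): payoffs -5, 0 → best response Sports.
Service C against (News, Bundled): payoffs 1, -1 → best response Licensed.
Service C against (Bundled, News): payoffs -5, -2 → best response Sports.
Service C against (Bundled, Bundled): payoffs -8, 1 → best response Sports.
No profile is a mutual best response for all players.

This game has no pure Nash equilibrium.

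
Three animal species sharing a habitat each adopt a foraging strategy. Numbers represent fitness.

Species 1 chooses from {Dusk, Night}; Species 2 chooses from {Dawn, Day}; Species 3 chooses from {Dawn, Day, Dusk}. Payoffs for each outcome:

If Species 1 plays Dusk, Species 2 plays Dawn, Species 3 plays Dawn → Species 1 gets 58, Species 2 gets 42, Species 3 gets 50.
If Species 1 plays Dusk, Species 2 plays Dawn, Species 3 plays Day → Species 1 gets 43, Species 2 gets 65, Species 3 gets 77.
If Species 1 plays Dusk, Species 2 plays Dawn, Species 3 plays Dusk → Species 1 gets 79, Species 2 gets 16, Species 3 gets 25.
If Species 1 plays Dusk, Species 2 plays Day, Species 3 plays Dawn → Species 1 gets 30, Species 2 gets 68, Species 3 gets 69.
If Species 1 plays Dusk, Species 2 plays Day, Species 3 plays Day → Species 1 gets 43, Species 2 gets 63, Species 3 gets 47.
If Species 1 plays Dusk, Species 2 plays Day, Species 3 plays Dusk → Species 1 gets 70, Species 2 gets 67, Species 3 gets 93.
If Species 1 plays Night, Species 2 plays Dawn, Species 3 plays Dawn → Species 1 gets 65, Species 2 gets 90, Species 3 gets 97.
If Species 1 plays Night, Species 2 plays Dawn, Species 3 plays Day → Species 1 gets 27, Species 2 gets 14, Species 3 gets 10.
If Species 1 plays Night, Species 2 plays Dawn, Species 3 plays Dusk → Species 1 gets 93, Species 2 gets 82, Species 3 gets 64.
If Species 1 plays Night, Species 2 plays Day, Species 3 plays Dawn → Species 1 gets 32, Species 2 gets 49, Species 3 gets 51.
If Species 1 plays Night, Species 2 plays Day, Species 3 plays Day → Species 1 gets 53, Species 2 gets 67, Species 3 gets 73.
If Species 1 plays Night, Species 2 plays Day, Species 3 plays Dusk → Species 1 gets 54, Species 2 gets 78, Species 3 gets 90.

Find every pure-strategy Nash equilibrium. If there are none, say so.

The pure Nash equilibria are (Dusk, Dawn, Day) and (Dusk, Day, Dusk) and (Night, Dawn, Dawn).

Species 1 against (Dawn, Dawn): payoffs 58, 65 → best response Night.
Species 1 against (Dawn, Day): payoffs 43, 27 → best response Dusk.
Species 1 against (Dawn, Dusk): payoffs 79, 93 → best response Night.
Species 1 against (Day, Dawn): payoffs 30, 32 → best response Night.
Species 1 against (Day, Day): payoffs 43, 53 → best response Night.
Species 1 against (Day, Dusk): payoffs 70, 54 → best response Dusk.
Species 2 against (Dusk, Dawn): payoffs 42, 68 → best response Day.
Species 2 against (Dusk, Day): payoffs 65, 63 → best response Dawn.
Species 2 against (Dusk, Dusk): payoffs 16, 67 → best response Day.
Species 2 against (Night, Dawn): payoffs 90, 49 → best response Dawn.
Species 2 against (Night, Day): payoffs 14, 67 → best response Day.
Species 2 against (Night, Dusk): payoffs 82, 78 → best response Dawn.
Species 3 against (Dusk, Dawn): payoffs 50, 77, 25 → best response Day.
Species 3 against (Dusk, Day): payoffs 69, 47, 93 → best response Dusk.
Species 3 against (Night, Dawn): payoffs 97, 10, 64 → best response Dawn.
Species 3 against (Night, Day): payoffs 51, 73, 90 → best response Dusk.
Mutual best responses: (Dusk, Dawn, Day); (Dusk, Day, Dusk); (Night, Dawn, Dawn).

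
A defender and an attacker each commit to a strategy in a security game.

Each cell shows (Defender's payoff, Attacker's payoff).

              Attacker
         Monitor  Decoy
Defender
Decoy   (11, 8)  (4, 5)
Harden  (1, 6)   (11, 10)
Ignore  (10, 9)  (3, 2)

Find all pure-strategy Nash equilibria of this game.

(Decoy, Monitor) and (Harden, Decoy)

(Decoy, Monitor): Defender gets 11, best alternative 10; Attacker gets 8, best alternative 5. No profitable deviation — NE.
(Decoy, Decoy): Defender can switch to Harden (4 → 11). Not NE.
(Harden, Monitor): Defender can switch to Decoy (1 → 11). Not NE.
(Harden, Decoy): Defender gets 11, best alternative 4; Attacker gets 10, best alternative 6. No profitable deviation — NE.
(Ignore, Monitor): Defender can switch to Decoy (10 → 11). Not NE.
(Ignore, Decoy): Defender can switch to Decoy (3 → 4). Not NE.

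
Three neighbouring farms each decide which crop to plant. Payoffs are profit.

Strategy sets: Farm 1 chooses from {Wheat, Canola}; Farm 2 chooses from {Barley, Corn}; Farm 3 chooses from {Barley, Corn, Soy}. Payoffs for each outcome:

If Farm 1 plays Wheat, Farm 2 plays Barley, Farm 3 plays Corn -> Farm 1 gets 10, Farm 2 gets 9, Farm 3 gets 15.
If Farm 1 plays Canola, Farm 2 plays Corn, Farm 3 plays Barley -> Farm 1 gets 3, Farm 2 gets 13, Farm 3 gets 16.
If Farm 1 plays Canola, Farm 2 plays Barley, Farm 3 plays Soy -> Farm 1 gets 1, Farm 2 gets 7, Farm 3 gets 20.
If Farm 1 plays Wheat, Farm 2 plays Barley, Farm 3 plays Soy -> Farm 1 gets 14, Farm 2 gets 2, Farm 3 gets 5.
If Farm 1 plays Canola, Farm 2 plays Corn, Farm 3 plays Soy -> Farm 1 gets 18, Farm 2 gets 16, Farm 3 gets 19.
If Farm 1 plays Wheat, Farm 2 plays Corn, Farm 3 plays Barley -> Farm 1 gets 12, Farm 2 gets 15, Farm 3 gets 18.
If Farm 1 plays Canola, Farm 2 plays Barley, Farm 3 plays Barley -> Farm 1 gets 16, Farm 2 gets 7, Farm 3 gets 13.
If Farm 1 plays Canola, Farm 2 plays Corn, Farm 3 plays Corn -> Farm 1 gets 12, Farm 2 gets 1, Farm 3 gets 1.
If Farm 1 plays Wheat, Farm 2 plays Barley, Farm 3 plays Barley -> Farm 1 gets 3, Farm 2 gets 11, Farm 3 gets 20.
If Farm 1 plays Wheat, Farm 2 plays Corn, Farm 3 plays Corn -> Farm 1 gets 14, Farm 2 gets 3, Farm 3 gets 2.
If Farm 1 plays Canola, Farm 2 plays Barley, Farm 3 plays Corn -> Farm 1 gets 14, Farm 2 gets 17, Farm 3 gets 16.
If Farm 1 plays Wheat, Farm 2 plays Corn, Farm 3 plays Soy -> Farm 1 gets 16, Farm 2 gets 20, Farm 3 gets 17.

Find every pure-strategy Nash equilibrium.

Farm 1 against (Barley, Barley): payoffs 3, 16 → best response Canola.
Farm 1 against (Barley, Corn): payoffs 10, 14 → best response Canola.
Farm 1 against (Barley, Soy): payoffs 14, 1 → best response Wheat.
Farm 1 against (Corn, Barley): payoffs 12, 3 → best response Wheat.
Farm 1 against (Corn, Corn): payoffs 14, 12 → best response Wheat.
Farm 1 against (Corn, Soy): payoffs 16, 18 → best response Canola.
Farm 2 against (Wheat, Barley): payoffs 11, 15 → best response Corn.
Farm 2 against (Wheat, Corn): payoffs 9, 3 → best response Barley.
Farm 2 against (Wheat, Soy): payoffs 2, 20 → best response Corn.
Farm 2 against (Canola, Barley): payoffs 7, 13 → best response Corn.
Farm 2 against (Canola, Corn): payoffs 17, 1 → best response Barley.
Farm 2 against (Canola, Soy): payoffs 7, 16 → best response Corn.
Farm 3 against (Wheat, Barley): payoffs 20, 15, 5 → best response Barley.
Farm 3 against (Wheat, Corn): payoffs 18, 2, 17 → best response Barley.
Farm 3 against (Canola, Barley): payoffs 13, 16, 20 → best response Soy.
Farm 3 against (Canola, Corn): payoffs 16, 1, 19 → best response Soy.
Mutual best responses: (Wheat, Corn, Barley); (Canola, Corn, Soy).

The pure Nash equilibria are (Wheat, Corn, Barley) and (Canola, Corn, Soy).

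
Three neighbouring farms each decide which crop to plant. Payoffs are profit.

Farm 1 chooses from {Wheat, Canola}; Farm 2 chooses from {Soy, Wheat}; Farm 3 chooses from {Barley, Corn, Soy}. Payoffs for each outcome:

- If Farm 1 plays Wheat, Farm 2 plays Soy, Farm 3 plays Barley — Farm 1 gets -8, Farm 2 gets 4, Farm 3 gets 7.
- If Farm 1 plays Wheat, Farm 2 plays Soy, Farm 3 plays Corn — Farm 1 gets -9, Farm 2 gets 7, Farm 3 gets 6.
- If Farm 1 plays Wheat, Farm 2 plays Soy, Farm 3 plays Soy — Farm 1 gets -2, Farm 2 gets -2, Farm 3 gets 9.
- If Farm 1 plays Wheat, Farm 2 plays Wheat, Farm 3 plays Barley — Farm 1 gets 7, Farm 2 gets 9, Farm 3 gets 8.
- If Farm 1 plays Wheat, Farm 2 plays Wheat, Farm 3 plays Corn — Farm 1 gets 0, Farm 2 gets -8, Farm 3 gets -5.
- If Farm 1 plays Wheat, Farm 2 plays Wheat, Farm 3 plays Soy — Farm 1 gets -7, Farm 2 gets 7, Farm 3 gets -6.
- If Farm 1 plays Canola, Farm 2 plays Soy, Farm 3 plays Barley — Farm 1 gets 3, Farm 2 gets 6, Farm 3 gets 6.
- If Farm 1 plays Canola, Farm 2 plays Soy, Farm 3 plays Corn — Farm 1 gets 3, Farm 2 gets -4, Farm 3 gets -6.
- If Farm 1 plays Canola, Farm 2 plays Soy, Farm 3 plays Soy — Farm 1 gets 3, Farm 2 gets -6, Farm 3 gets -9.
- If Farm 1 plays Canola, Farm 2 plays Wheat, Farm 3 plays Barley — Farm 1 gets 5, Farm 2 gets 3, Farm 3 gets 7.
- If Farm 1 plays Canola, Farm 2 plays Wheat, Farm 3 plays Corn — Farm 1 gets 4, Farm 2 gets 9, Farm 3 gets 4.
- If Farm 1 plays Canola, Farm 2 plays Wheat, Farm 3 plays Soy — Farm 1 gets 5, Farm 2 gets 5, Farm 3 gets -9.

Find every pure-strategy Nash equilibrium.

The pure Nash equilibria are (Wheat, Wheat, Barley) and (Canola, Soy, Barley).

(Wheat, Soy, Barley): Farm 1 can switch to Canola (-8 → 3). Not NE.
(Wheat, Soy, Corn): Farm 1 can switch to Canola (-9 → 3). Not NE.
(Wheat, Soy, Soy): Farm 1 can switch to Canola (-2 → 3). Not NE.
(Wheat, Wheat, Barley): Farm 1 gets 7, best alternative 5; Farm 2 gets 9, best alternative 4; Farm 3 gets 8, best alternative -5. No profitable deviation — NE.
(Wheat, Wheat, Corn): Farm 1 can switch to Canola (0 → 4). Not NE.
(Wheat, Wheat, Soy): Farm 1 can switch to Canola (-7 → 5). Not NE.
(Canola, Soy, Barley): Farm 1 gets 3, best alternative -8; Farm 2 gets 6, best alternative 3; Farm 3 gets 6, best alternative -6. No profitable deviation — NE.
(Canola, Soy, Corn): Farm 2 can switch to Wheat (-4 → 9). Not NE.
(Canola, Soy, Soy): Farm 2 can switch to Wheat (-6 → 5). Not NE.
(Canola, Wheat, Barley): Farm 1 can switch to Wheat (5 → 7). Not NE.
(Canola, Wheat, Corn): Farm 3 can switch to Barley (4 → 7). Not NE.
(Canola, Wheat, Soy): Farm 3 can switch to Barley (-9 → 7). Not NE.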